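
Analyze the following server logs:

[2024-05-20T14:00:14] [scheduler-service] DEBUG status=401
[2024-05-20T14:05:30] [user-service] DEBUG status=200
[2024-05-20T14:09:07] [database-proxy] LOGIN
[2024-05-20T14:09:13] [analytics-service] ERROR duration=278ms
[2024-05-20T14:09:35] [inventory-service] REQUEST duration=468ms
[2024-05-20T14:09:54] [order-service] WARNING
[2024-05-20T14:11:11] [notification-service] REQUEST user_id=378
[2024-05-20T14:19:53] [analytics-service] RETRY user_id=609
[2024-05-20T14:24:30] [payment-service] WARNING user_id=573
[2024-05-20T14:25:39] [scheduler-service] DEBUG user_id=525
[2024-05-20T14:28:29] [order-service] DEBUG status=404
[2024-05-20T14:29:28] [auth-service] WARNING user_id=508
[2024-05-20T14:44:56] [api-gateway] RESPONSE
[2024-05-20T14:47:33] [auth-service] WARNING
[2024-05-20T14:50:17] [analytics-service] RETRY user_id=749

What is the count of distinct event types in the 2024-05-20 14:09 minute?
4

To count unique event types:

1. Filter events in the minute starting at 2024-05-20 14:09
2. Extract event types from matching entries
3. Count unique types: 4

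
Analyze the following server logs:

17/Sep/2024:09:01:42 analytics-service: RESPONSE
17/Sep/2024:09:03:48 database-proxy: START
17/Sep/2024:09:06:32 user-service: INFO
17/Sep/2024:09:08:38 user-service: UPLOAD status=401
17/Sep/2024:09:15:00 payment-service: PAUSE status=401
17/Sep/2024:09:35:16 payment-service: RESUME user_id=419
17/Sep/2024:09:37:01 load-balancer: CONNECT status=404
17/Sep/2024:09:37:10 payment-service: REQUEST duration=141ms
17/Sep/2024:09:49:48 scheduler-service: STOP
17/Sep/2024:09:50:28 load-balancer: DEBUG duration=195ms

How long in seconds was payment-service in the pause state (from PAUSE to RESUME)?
1216

To calculate state duration:

1. Find PAUSE event for payment-service: 17/Sep/2024:09:15:00
2. Find RESUME event for payment-service: 17/Sep/2024:09:35:16
3. Calculate duration: 17/Sep/2024:09:35:16 - 17/Sep/2024:09:15:00 = 1216 seconds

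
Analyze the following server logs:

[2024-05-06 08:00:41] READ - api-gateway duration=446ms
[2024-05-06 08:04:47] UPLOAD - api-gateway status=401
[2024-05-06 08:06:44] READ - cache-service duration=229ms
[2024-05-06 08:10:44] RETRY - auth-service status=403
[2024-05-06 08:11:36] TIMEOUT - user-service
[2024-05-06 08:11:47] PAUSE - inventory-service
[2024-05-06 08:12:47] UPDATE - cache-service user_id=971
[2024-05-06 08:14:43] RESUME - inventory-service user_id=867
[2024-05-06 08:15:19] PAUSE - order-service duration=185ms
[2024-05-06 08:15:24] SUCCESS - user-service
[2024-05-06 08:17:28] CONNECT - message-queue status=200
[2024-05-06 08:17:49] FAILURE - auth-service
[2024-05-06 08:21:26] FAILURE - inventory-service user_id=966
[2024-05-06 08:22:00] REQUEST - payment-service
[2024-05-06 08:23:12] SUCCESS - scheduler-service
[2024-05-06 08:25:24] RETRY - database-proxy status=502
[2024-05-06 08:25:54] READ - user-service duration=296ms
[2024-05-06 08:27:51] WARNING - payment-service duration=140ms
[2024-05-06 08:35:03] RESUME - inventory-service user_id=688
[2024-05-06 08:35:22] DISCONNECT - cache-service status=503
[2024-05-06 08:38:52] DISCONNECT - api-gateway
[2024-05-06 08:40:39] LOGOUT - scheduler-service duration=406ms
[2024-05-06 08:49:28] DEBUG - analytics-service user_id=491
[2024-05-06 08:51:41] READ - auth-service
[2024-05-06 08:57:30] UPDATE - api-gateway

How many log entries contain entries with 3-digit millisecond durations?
6

To find matching entries:

1. Pattern to match: entries with 3-digit millisecond durations
2. Scan each log entry for the pattern
3. Count matches: 6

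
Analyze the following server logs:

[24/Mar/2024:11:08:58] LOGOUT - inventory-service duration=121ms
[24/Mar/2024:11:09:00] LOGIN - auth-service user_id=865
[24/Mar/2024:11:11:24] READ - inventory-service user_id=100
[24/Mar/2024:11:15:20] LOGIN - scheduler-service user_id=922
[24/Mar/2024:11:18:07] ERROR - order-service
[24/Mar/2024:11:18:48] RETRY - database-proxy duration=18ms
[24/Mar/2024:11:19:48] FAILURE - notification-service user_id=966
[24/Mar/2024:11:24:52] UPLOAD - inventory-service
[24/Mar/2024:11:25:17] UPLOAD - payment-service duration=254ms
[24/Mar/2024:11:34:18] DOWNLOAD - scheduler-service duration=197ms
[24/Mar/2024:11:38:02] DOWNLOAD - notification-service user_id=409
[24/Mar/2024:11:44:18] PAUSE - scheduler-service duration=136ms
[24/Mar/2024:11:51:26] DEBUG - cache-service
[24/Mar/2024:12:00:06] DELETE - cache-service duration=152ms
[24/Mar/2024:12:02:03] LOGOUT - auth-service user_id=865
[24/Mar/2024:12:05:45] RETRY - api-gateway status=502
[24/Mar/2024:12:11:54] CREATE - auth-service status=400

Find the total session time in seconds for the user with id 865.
3183

To calculate session duration:

1. Find LOGIN event for user_id=865: 24/Mar/2024:11:09:00
2. Find LOGOUT event for user_id=865: 24/Mar/2024:12:02:03
3. Session duration: 24/Mar/2024:12:02:03 - 24/Mar/2024:11:09:00 = 3183 seconds (53 minutes)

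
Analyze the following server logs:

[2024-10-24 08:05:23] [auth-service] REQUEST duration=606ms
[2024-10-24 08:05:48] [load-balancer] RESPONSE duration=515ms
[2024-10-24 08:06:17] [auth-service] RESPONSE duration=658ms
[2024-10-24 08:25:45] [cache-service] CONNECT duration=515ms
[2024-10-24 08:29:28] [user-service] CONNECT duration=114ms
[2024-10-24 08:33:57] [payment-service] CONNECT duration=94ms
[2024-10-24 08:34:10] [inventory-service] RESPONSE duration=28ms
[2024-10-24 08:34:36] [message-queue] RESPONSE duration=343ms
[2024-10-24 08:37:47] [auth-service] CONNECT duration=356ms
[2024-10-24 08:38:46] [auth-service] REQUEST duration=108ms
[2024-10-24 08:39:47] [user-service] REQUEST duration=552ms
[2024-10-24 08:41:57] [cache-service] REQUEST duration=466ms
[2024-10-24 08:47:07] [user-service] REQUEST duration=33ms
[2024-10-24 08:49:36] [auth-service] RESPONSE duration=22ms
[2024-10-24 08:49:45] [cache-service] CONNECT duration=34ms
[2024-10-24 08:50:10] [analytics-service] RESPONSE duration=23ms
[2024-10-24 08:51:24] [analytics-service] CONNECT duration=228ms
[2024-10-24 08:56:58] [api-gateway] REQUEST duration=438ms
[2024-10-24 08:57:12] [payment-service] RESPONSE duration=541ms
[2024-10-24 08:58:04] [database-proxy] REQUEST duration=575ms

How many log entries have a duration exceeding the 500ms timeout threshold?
7

To count timeouts:

1. Threshold: 500ms
2. Extract duration from each log entry
3. Count entries where duration > 500
4. Timeout count: 7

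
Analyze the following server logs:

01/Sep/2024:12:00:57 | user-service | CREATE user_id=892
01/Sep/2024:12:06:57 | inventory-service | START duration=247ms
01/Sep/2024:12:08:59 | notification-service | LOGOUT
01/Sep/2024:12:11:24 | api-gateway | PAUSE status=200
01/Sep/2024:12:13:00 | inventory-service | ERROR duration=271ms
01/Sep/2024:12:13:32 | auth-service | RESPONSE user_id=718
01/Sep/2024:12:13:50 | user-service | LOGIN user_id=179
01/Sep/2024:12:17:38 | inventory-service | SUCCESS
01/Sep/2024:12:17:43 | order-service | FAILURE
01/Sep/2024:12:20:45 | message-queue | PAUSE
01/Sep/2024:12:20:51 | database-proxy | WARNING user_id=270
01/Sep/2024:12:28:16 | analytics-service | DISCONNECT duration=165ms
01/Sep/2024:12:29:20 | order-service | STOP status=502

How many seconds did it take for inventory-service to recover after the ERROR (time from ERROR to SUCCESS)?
278

To calculate recovery time:

1. Find ERROR event for inventory-service: 01/Sep/2024:12:13:00
2. Find next SUCCESS event for inventory-service: 01/Sep/2024:12:17:38
3. Recovery time: 01/Sep/2024:12:17:38 - 01/Sep/2024:12:13:00 = 278 seconds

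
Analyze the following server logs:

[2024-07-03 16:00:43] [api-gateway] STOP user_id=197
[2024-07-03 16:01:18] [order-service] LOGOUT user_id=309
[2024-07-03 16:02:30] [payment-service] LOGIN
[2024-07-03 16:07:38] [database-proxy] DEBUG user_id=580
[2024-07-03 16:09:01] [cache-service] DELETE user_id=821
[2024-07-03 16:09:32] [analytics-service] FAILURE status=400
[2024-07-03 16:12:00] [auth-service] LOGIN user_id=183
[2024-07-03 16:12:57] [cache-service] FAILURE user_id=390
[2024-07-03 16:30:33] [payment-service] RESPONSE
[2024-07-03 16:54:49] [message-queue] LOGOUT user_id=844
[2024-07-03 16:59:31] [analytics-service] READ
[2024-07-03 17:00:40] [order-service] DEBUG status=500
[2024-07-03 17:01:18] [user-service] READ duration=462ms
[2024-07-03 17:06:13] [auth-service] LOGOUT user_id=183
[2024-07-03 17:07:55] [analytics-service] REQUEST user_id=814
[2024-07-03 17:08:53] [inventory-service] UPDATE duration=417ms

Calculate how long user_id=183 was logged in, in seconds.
3253

To calculate session duration:

1. Find LOGIN event for user_id=183: 2024-07-03 16:12:00
2. Find LOGOUT event for user_id=183: 2024-07-03 17:06:13
3. Session duration: 2024-07-03 17:06:13 - 2024-07-03 16:12:00 = 3253 seconds (54 minutes)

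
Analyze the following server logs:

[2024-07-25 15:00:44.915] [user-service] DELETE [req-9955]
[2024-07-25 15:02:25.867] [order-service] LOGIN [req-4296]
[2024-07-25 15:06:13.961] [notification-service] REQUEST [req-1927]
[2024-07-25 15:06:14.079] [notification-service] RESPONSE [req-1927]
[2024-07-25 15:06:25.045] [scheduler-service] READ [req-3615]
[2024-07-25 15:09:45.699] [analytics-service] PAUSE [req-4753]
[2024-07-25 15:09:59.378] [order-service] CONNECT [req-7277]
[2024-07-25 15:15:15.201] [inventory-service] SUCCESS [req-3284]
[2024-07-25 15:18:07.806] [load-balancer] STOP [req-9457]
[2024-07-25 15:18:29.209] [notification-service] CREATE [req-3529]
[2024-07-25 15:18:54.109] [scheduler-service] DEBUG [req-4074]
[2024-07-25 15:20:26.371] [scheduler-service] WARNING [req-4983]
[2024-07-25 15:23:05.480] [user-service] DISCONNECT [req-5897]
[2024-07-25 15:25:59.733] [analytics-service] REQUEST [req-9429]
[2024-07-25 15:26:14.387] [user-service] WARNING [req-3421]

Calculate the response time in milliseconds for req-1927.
118

To calculate latency:

1. Find REQUEST with id req-1927: 2024-07-25 15:06:13.961
2. Find RESPONSE with id req-1927: 2024-07-25 15:06:14.079
3. Latency: 2024-07-25 15:06:14.079 - 2024-07-25 15:06:13.961 = 118ms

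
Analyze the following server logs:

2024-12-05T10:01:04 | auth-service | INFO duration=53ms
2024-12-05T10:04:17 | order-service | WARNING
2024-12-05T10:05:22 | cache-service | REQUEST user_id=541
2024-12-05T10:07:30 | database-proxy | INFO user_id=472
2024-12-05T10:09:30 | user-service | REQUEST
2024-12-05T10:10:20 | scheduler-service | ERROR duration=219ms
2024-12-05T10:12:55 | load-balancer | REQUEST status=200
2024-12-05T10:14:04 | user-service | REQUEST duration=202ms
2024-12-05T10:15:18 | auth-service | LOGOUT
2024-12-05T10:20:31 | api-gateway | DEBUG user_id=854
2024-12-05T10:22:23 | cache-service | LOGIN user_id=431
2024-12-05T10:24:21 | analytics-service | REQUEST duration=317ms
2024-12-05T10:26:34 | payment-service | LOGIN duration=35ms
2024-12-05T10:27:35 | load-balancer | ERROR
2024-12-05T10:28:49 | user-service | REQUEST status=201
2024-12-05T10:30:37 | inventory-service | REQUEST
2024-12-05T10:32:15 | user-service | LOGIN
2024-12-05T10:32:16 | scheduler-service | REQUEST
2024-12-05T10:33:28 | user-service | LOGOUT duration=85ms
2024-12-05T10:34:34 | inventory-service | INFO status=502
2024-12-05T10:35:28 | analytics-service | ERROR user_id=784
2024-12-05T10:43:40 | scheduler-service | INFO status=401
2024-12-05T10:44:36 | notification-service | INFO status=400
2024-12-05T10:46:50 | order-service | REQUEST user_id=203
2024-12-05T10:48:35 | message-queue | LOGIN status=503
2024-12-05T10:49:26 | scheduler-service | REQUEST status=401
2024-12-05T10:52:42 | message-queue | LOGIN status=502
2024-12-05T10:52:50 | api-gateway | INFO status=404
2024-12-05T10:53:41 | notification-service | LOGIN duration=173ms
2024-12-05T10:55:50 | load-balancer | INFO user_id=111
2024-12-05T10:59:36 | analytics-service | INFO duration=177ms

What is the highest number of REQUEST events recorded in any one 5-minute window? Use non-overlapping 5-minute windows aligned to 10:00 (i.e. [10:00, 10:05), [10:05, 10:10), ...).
2

To find the burst window:

1. Divide the log period into non-overlapping 5-minute windows starting at 10:00
2. Count REQUEST events in each window
3. Find the window with maximum count
4. Maximum events in a window: 2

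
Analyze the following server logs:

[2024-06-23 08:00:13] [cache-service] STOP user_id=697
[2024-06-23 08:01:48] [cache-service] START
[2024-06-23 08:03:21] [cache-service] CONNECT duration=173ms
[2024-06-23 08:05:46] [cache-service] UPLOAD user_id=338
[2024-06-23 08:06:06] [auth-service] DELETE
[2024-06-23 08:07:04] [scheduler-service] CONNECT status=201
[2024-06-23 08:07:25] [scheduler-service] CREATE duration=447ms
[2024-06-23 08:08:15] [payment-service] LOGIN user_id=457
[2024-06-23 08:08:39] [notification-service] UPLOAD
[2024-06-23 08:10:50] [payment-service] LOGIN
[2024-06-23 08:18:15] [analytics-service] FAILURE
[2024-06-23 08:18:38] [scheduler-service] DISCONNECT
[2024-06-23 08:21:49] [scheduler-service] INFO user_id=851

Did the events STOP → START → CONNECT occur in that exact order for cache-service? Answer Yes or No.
Yes

To verify sequence order:

1. Find all events in sequence STOP → START → CONNECT for cache-service
2. Extract their timestamps
3. Check if timestamps are in ascending order
4. Result: Yes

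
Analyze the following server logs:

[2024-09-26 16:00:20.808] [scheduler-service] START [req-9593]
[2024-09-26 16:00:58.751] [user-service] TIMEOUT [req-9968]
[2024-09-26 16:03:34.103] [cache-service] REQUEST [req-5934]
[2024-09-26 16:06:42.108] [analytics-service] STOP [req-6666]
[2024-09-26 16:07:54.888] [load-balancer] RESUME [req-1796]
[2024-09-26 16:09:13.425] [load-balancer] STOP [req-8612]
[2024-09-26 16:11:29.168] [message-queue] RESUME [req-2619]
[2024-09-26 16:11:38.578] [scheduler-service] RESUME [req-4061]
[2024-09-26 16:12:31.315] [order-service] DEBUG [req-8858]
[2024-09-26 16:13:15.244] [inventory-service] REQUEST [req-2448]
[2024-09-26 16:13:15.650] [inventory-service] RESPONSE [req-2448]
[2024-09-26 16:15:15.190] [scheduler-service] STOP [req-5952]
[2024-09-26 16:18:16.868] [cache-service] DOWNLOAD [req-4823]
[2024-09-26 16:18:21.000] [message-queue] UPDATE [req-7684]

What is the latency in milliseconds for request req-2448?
406

To calculate latency:

1. Find REQUEST with id req-2448: 2024-09-26 16:13:15.244
2. Find RESPONSE with id req-2448: 2024-09-26 16:13:15.650
3. Latency: 2024-09-26 16:13:15.650 - 2024-09-26 16:13:15.244 = 406ms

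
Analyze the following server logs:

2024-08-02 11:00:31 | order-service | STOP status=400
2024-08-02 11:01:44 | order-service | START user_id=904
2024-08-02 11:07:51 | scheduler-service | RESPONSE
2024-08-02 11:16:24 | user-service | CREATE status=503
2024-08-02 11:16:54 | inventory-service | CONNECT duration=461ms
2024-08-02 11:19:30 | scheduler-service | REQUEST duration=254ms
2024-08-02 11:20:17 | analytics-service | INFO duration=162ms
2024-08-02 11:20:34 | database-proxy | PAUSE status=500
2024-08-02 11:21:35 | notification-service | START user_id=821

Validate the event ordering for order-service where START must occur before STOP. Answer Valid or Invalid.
Invalid

To validate ordering:

1. Required order: START → STOP
2. Rule: START must occur before STOP
3. Check actual order of events for order-service
4. Result: Invalid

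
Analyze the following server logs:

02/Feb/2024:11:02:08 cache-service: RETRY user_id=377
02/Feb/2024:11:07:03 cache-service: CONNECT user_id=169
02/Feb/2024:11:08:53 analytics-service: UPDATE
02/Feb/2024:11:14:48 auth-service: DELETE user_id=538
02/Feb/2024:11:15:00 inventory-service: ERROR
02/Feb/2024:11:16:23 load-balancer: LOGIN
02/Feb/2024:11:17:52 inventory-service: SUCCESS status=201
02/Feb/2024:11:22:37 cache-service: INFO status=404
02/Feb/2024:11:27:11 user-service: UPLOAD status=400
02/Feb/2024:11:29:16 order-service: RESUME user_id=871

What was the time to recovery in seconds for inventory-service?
172

To calculate recovery time:

1. Find ERROR event for inventory-service: 02/Feb/2024:11:15:00
2. Find next SUCCESS event for inventory-service: 02/Feb/2024:11:17:52
3. Recovery time: 02/Feb/2024:11:17:52 - 02/Feb/2024:11:15:00 = 172 seconds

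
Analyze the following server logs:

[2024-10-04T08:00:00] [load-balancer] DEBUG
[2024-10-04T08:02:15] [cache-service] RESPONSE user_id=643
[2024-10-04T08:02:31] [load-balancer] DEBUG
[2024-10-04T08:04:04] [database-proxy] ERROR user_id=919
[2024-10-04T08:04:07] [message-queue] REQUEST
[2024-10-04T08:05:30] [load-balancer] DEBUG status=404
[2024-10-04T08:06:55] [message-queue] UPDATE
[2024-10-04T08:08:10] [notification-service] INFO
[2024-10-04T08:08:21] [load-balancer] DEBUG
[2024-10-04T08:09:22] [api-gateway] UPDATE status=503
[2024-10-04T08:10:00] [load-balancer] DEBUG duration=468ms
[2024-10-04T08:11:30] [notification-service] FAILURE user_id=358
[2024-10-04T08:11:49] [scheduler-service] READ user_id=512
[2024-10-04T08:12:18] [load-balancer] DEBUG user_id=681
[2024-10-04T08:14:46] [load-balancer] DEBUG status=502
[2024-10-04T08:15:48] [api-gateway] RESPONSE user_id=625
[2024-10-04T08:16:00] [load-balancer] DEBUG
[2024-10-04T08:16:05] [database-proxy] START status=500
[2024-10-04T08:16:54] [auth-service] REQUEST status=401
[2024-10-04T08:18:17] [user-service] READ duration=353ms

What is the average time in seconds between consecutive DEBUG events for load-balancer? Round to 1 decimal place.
137.1

To calculate average interval:

1. Find all DEBUG events for load-balancer in order
2. Calculate time gaps between consecutive events
3. Compute mean of gaps: 960 / 7 = 137.1 seconds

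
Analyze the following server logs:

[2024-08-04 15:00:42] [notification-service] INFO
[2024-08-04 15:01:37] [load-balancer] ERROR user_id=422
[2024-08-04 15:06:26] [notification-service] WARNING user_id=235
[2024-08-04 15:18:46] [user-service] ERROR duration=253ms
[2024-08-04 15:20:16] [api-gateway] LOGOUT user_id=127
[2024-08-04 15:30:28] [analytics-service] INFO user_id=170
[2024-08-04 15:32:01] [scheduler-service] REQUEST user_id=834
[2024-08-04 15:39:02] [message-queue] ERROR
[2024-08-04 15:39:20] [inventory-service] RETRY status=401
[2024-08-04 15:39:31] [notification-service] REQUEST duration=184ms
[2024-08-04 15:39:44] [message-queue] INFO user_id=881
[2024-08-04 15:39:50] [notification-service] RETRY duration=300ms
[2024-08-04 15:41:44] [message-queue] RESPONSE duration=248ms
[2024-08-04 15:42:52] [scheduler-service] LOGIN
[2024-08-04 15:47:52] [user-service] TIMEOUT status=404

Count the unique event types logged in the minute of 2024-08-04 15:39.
4

To count unique event types:

1. Filter events in the minute starting at 2024-08-04 15:39
2. Extract event types from matching entries
3. Count unique types: 4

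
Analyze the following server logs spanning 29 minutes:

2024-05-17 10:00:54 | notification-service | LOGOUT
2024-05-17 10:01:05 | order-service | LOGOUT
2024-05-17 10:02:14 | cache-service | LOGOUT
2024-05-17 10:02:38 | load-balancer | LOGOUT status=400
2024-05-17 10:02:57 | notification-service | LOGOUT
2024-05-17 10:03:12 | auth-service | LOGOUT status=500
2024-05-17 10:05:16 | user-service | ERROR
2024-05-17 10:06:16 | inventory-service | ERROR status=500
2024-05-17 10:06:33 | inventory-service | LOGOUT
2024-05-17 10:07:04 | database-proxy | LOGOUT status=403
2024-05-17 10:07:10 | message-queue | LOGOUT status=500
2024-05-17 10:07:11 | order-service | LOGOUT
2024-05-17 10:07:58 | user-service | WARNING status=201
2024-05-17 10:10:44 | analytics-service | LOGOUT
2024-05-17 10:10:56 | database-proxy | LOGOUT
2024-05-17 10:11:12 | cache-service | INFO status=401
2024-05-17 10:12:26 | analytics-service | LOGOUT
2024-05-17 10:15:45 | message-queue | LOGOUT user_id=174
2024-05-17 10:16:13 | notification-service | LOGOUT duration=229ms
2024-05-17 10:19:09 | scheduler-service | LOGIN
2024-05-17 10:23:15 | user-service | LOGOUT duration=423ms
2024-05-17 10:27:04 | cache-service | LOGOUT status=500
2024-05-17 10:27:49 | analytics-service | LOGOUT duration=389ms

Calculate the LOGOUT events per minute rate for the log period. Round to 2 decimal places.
0.62

To calculate the rate:

1. Count total LOGOUT events: 18
2. Total time period: 29 minutes
3. Rate = 18 / 29 = 0.62 events per minute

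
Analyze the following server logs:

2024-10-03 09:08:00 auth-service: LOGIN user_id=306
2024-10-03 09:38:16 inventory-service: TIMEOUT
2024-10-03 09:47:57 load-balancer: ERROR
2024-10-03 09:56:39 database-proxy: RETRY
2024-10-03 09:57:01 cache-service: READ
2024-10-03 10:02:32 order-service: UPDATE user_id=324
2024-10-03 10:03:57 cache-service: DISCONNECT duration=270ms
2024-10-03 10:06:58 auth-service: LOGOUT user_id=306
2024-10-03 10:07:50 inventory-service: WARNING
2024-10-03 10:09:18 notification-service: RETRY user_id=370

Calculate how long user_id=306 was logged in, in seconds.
3538

To calculate session duration:

1. Find LOGIN event for user_id=306: 2024-10-03 09:08:00
2. Find LOGOUT event for user_id=306: 2024-10-03 10:06:58
3. Session duration: 2024-10-03 10:06:58 - 2024-10-03 09:08:00 = 3538 seconds (58 minutes)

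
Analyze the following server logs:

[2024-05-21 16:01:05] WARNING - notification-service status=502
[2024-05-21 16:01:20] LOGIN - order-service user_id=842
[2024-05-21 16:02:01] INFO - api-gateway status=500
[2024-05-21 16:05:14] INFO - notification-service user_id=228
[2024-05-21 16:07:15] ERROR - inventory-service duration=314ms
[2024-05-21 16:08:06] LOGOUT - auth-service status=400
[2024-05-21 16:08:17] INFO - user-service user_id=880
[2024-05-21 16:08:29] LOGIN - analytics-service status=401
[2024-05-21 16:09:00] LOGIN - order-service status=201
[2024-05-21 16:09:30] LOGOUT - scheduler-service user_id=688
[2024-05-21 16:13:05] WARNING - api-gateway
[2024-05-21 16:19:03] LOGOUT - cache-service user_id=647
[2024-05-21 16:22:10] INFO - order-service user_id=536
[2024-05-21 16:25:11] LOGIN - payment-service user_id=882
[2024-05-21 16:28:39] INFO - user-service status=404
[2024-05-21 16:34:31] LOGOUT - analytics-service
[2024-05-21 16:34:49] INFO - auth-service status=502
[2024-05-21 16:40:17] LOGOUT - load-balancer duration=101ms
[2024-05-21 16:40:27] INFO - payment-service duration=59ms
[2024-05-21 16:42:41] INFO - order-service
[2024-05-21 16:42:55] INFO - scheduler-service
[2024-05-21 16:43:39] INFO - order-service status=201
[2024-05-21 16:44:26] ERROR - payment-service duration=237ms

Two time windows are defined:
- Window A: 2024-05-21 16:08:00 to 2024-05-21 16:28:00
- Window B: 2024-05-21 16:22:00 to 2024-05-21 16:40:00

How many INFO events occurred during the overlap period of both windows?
1

To find overlap events:

1. Window A: 2024-05-21 16:08:00 to 2024-05-21 16:28:00
2. Window B: 2024-05-21 16:22:00 to 2024-05-21 16:40:00
3. Overlap period: 2024-05-21 16:22:00 to 2024-05-21 16:28:00
4. Count INFO events in overlap: 1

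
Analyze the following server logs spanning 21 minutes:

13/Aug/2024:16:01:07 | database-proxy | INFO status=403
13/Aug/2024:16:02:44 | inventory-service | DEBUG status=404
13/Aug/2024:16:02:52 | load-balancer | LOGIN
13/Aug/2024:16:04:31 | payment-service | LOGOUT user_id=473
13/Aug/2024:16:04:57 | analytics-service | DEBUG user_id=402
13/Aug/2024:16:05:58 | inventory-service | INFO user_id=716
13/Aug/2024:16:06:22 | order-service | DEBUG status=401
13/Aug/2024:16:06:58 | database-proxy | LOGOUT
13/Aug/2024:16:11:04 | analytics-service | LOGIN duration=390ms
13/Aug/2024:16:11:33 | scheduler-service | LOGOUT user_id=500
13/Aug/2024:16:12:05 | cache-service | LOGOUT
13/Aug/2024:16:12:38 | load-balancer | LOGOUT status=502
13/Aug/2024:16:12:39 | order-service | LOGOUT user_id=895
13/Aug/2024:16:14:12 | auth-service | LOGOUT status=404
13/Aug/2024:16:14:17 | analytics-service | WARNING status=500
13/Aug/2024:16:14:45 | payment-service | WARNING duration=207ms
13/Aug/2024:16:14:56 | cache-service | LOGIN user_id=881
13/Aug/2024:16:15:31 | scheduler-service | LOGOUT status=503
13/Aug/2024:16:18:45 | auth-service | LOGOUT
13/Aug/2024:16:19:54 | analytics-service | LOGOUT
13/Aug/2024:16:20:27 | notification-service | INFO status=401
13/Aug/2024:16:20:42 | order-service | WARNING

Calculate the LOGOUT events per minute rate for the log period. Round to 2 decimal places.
0.48

To calculate the rate:

1. Count total LOGOUT events: 10
2. Total time period: 21 minutes
3. Rate = 10 / 21 = 0.48 events per minute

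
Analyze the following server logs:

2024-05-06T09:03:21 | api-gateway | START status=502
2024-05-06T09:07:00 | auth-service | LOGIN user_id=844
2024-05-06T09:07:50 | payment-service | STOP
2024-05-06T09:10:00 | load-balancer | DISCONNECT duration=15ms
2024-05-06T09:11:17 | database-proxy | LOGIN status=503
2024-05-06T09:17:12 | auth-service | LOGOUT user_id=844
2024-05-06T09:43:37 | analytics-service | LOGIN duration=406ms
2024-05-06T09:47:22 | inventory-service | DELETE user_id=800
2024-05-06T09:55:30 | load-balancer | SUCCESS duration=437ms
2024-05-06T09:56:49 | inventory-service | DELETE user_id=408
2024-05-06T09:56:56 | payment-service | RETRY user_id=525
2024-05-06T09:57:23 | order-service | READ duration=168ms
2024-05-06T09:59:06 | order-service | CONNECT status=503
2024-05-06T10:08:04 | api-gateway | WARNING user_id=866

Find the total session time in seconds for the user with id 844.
612

To calculate session duration:

1. Find LOGIN event for user_id=844: 2024-05-06T09:07:00
2. Find LOGOUT event for user_id=844: 2024-05-06T09:17:12
3. Session duration: 2024-05-06T09:17:12 - 2024-05-06T09:07:00 = 612 seconds (10 minutes)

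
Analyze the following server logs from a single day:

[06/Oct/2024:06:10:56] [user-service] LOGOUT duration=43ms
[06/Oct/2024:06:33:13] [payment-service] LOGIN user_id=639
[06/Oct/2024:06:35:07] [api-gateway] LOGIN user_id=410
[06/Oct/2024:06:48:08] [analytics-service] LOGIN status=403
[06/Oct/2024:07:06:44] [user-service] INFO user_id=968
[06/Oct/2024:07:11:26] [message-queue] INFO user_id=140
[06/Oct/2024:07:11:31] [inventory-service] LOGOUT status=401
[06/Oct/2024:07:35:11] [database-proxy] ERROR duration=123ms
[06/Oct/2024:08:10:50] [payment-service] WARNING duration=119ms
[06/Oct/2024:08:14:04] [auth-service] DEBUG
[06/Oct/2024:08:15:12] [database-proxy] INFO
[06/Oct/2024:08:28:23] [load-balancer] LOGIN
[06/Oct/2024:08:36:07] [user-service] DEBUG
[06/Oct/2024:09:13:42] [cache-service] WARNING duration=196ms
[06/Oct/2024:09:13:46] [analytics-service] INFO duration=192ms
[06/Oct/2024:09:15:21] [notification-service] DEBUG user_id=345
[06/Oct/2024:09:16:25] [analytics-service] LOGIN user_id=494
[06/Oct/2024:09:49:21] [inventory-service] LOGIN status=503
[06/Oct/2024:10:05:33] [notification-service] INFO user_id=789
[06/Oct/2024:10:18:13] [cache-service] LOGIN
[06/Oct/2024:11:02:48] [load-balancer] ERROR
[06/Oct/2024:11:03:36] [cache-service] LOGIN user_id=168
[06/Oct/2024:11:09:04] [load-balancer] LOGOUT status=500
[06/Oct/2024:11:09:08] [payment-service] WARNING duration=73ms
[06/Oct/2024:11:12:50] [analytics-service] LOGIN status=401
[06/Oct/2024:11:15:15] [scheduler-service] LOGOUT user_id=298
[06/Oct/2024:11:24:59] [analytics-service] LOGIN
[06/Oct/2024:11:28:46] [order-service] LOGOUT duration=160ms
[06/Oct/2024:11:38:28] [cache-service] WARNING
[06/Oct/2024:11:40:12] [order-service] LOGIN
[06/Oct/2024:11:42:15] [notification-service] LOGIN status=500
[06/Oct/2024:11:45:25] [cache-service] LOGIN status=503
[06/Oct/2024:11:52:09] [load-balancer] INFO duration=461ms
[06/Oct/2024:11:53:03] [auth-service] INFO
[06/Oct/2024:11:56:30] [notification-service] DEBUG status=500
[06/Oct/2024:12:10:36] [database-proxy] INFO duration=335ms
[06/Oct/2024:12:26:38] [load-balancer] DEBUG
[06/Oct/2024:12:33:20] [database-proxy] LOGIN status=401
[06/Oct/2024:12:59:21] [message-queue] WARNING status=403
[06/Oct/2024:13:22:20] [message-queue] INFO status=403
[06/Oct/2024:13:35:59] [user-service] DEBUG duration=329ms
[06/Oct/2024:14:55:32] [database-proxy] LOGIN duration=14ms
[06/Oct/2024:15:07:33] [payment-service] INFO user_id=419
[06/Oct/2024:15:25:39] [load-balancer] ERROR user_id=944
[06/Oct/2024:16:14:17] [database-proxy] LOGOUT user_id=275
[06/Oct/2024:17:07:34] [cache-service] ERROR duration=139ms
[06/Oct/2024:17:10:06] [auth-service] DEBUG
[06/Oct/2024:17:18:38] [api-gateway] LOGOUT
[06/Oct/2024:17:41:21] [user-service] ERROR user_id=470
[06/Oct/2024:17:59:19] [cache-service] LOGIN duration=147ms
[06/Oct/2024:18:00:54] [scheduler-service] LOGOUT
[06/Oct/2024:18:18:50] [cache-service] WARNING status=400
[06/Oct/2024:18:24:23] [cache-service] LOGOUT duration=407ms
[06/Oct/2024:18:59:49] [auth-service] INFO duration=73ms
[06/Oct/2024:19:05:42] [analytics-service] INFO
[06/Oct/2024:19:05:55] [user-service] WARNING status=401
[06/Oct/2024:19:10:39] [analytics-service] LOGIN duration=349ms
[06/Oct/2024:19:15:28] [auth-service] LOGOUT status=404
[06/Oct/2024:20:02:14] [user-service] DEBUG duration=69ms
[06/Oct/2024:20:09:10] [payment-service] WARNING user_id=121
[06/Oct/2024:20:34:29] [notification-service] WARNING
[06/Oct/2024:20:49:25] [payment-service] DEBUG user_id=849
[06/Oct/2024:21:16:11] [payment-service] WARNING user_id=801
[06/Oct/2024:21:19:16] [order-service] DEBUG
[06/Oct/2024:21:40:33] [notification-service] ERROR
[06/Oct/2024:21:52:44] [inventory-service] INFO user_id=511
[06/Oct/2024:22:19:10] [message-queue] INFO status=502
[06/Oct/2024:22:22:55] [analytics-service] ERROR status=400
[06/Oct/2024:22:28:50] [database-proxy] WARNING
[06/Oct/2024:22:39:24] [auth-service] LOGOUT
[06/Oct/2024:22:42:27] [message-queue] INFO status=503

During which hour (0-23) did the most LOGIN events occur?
11

To find the peak hour:

1. Group all LOGIN events by hour
2. Count events in each hour
3. Find hour with maximum count
4. Peak hour: 11 (with 6 events)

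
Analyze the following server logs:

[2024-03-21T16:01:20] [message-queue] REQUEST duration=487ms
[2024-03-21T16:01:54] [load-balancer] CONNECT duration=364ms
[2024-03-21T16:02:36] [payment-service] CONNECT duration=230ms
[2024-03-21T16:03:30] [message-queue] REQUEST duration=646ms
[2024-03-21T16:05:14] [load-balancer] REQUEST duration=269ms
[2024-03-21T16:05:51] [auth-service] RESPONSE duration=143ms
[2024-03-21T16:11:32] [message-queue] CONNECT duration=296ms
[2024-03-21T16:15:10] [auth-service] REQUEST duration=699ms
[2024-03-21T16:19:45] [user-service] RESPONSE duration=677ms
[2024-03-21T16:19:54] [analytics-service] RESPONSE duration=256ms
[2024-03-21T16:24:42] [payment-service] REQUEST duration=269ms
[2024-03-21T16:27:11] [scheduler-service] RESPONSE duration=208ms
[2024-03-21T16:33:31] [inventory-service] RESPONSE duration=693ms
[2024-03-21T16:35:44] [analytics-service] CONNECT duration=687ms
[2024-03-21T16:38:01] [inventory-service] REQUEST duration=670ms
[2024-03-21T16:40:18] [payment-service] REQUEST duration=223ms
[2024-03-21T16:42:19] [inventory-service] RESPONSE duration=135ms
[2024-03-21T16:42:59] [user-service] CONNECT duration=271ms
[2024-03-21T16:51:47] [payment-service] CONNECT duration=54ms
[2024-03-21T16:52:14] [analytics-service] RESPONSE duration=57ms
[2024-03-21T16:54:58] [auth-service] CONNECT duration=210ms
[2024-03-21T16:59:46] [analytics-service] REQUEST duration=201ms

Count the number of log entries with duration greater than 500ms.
6

To count timeouts:

1. Threshold: 500ms
2. Extract duration from each log entry
3. Count entries where duration > 500
4. Timeout count: 6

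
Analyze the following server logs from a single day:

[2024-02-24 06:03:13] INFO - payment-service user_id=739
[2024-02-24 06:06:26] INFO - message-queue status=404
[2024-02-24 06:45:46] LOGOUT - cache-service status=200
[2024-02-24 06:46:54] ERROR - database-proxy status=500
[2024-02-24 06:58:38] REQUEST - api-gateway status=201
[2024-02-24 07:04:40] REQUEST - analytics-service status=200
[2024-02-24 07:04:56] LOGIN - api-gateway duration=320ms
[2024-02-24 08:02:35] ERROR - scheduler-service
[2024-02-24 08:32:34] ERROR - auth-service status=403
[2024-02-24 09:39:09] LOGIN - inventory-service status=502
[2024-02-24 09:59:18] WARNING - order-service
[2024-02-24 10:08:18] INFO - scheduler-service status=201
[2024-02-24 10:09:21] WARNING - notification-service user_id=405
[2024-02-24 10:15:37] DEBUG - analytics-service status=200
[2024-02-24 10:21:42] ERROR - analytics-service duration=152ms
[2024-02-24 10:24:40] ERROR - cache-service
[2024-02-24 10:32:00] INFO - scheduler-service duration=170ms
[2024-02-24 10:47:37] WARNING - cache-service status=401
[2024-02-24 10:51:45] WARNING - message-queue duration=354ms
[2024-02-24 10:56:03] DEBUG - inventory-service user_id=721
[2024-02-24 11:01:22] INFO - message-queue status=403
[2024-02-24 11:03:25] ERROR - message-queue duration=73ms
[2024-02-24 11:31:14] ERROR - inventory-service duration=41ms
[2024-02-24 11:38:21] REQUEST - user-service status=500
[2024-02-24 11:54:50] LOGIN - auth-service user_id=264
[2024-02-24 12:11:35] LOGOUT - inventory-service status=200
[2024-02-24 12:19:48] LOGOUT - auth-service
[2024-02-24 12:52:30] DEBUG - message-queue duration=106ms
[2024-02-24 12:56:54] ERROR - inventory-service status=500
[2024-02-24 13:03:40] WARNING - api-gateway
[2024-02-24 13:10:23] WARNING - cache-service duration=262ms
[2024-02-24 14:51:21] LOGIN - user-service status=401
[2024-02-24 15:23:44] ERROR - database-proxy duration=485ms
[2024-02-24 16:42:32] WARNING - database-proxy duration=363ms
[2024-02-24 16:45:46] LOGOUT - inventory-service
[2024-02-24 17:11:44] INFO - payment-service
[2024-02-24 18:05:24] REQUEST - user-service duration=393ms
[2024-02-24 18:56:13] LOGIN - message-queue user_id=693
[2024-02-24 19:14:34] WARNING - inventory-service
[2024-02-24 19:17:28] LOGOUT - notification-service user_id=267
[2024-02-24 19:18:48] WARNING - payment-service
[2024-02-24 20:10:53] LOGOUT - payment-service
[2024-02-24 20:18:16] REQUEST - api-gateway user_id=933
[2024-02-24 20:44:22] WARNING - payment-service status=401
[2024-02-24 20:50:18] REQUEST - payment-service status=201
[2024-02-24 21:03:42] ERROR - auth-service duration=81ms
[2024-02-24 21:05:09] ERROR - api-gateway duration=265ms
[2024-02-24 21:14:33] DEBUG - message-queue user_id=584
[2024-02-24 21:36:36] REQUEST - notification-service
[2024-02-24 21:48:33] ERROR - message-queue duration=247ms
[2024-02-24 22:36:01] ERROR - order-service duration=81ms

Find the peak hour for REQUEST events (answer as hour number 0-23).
20

To find the peak hour:

1. Group all REQUEST events by hour
2. Count events in each hour
3. Find hour with maximum count
4. Peak hour: 20 (with 2 events)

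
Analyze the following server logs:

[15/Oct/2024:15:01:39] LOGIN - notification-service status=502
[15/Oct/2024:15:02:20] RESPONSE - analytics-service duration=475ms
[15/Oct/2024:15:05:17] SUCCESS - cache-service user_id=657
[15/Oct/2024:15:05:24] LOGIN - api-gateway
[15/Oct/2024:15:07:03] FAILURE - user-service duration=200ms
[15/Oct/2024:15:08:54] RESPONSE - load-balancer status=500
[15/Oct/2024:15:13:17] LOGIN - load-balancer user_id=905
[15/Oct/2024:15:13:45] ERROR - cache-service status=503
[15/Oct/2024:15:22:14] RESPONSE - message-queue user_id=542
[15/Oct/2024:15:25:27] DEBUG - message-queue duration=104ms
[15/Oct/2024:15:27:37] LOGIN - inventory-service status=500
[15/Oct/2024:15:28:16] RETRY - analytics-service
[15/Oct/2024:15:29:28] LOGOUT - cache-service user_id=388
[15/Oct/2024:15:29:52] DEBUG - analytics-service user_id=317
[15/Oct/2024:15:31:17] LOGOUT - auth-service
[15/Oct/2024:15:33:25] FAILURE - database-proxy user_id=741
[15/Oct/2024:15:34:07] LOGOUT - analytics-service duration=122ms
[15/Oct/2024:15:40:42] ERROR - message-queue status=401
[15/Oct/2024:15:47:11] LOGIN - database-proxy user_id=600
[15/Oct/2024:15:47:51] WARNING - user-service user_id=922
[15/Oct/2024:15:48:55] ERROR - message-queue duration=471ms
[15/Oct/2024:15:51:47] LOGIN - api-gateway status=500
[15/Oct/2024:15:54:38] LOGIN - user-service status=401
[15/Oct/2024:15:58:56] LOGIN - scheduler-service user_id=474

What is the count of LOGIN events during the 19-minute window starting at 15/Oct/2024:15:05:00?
2

To count events in the time window:

1. Window boundaries: 15/Oct/2024:15:05:00 to 15/Oct/2024:15:24:00
2. Filter for LOGIN events within this window
3. Count matching events: 2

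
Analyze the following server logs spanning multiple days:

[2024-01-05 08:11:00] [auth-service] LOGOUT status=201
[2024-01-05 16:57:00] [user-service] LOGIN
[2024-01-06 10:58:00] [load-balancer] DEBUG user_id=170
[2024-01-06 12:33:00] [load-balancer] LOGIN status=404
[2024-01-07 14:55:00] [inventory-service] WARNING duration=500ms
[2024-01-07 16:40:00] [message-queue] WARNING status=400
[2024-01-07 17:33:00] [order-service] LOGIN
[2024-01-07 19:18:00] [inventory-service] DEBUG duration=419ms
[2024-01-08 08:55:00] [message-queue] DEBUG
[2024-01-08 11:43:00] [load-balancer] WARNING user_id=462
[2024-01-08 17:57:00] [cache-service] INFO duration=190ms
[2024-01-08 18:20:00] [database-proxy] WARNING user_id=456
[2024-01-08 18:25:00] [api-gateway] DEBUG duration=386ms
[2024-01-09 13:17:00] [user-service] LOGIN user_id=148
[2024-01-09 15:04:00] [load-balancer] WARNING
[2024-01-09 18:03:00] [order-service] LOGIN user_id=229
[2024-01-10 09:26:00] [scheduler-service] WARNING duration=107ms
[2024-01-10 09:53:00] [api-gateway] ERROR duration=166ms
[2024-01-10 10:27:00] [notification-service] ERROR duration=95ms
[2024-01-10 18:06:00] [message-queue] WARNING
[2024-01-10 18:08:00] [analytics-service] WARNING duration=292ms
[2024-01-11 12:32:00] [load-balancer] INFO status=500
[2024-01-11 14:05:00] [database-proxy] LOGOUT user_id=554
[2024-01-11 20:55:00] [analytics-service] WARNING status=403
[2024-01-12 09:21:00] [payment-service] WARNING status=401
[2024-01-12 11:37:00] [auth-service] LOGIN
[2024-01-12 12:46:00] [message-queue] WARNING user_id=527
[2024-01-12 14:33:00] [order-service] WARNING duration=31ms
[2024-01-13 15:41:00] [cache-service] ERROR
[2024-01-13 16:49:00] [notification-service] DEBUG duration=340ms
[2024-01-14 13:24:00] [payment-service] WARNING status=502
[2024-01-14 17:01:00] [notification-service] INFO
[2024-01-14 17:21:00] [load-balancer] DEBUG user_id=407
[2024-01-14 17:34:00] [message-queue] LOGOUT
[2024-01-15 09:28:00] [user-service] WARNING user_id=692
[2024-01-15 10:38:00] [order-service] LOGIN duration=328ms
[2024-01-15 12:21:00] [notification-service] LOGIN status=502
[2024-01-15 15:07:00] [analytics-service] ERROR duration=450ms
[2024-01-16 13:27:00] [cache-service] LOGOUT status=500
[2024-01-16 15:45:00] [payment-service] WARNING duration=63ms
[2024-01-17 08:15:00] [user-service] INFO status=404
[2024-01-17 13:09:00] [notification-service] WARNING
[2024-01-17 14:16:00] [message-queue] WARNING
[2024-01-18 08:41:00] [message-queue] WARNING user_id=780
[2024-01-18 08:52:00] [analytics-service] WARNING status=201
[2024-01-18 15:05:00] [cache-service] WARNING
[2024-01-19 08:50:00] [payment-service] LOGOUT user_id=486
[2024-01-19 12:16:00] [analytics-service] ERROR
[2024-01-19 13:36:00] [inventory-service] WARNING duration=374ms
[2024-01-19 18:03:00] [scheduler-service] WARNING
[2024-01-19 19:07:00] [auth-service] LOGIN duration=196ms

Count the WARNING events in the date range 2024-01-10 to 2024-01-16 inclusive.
10

To filter by date range:

1. Date range: 2024-01-10 through 2024-01-16, both dates inclusive
2. Filter for WARNING events whose date falls in this range
3. Count matching events: 10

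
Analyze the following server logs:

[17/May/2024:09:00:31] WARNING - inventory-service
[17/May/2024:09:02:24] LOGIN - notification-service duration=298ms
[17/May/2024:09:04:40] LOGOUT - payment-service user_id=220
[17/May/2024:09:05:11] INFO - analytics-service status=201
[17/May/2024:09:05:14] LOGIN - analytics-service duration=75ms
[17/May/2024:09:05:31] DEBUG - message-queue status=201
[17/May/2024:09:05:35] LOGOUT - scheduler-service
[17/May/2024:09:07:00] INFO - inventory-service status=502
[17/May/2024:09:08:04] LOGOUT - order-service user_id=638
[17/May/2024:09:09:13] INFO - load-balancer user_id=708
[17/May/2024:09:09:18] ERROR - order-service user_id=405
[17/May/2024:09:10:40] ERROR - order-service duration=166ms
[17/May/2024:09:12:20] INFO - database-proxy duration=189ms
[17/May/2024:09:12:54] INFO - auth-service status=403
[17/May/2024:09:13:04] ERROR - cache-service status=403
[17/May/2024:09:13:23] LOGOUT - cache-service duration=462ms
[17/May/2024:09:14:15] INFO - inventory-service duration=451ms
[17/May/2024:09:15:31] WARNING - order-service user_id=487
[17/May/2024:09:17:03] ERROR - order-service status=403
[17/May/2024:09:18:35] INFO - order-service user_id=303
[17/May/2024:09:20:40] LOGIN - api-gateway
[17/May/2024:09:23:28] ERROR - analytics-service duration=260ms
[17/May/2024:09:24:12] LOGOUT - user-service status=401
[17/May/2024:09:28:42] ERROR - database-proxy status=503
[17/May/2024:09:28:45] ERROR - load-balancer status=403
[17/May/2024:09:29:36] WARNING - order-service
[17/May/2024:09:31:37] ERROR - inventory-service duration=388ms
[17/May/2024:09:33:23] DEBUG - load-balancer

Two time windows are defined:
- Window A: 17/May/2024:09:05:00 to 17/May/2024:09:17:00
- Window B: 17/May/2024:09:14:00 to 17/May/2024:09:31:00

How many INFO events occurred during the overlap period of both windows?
1

To find overlap events:

1. Window A: 17/May/2024:09:05:00 to 17/May/2024:09:17:00
2. Window B: 17/May/2024:09:14:00 to 17/May/2024:09:31:00
3. Overlap period: 17/May/2024:09:14:00 to 17/May/2024:09:17:00
4. Count INFO events in overlap: 1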